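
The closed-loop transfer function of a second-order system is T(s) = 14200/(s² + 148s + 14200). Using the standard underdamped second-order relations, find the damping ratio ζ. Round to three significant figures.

ζ ≈ 0.621

ω_n = √14200 = 119 rad/s; ζ = 148/(2·119) = 0.621.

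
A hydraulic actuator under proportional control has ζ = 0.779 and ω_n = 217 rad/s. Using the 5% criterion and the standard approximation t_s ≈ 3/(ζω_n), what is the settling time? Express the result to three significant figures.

t_s ≈ 3/(ζω_n) = 3/(0.779 × 217) = 0.0177 s.

t_s ≈ 0.0177 s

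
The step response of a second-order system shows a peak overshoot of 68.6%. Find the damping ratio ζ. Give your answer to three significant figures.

ζ ≈ 0.119

From %OS = 100·exp(−πζ/√(1−ζ²)), invert to get ζ = −ln(OS)/√(π² + ln²(OS)) with OS = 0.686.
−ln 0.686 = 0.3769, so ζ = 0.3769/√(π² + 0.1420) = 0.119.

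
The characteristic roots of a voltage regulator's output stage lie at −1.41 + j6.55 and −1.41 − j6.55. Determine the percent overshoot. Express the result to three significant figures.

%OS ≈ 50.9%

|pole| = ω_n = √(1.41² + 6.55²) = 6.70 rad/s; ζ = cos θ = σ/ω_n = 0.210.
%OS = 100·exp(−πζ/√(1−ζ²)) = 50.9%.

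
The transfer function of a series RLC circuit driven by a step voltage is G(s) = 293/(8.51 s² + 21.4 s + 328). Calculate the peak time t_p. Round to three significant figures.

t_p ≈ 0.517 s

Dividing through by 8.51: denominator becomes s² + 2.515 s + 38.54.
So ω_n = √38.54 = 6.21 rad/s and ζ = 2.515/(2·6.21) = 0.203.
The damped frequency ω_d = ω_n√(1−ζ²) = 6.08 rad/s. t_p = π/ω_d = 0.517 s.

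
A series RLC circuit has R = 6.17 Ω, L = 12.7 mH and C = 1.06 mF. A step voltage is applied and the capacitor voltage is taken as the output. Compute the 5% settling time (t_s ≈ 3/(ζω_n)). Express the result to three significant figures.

For a series RLC circuit (capacitor voltage as output), ω_n = 1/√(LC) = 1/√(12.7 mH · 1.06 mF) = 273 rad/s.
ζ = (R/2)·√(C/L) = (6.17/2)·√(1.06 mF/12.7 mH) = 0.891.
t_s ≈ 3/(ζω_n) = 0.0124 s.

t_s ≈ 0.0124 s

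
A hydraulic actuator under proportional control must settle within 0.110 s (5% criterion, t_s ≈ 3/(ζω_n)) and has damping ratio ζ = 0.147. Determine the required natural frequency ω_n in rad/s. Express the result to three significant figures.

ω_n ≈ 186 rad/s

Rearranging t_s ≈ 3/(ζω_n) gives ω_n = 3/(ζ·t_s) = 3/(0.147 × 0.110) = 186 rad/s.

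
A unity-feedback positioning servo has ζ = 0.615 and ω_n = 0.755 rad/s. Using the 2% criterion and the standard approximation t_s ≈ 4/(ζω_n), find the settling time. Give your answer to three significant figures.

t_s ≈ 8.61 s

t_s ≈ 4/(ζω_n) = 4/(0.615 × 0.755) = 8.61 s.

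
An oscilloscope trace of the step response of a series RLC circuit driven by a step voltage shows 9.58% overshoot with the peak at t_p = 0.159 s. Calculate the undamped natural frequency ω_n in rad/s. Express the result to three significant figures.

ω_n ≈ 24.7 rad/s

From the overshoot, ζ = −ln(OS)/√(π²+ln²(OS)) = 0.598.
From t_p = π/ω_d, ω_d = π/0.159 = 19.8 rad/s, so ω_n = ω_d/√(1−ζ²) = 24.7 rad/s.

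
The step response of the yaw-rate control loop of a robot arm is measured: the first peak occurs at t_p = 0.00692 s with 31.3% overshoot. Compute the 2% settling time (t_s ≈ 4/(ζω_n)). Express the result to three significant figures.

t_s ≈ 0.0238 s

From the overshoot, ζ = −ln(OS)/√(π²+ln²(OS)) = 0.347.
From t_p = π/ω_d, ω_d = π/0.00692 = 454 rad/s, so ω_n = ω_d/√(1−ζ²) = 484 rad/s.
t_s ≈ 4/(ζω_n) = 4/(0.347·484) = 0.0238 s.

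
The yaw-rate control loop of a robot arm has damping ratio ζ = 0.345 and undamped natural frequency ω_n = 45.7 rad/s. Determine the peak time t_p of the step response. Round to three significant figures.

t_p ≈ 0.0732 s

The damped frequency is ω_d = ω_n√(1−ζ²) = 45.7·√(1−0.119) = 42.9 rad/s.
Peak time t_p = π/ω_d = π/42.9 = 0.0732 s.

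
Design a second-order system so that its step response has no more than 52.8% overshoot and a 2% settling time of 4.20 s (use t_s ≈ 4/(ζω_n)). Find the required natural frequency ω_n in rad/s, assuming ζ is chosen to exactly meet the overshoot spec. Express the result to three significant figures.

ω_n ≈ 4.78 rad/s

From %OS = 100·exp(−πζ/√(1−ζ²)), invert to get ζ = −ln(OS)/√(π² + ln²(OS)) with OS = 0.528.
−ln 0.528 = 0.6387, so ζ = 0.6387/√(π² + 0.4079) = 0.199.
From t_s ≈ 4/(ζω_n): ω_n = 4/(ζ·t_s) = 4/(0.199·4.20) = 4.78 rad/s.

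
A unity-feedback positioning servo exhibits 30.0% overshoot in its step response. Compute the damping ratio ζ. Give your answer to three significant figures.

ζ ≈ 0.358

ζ = −ln(OS)/√(π² + (ln OS)²). With OS = 0.300, ln OS = −1.204 and ζ = 1.204/3.364 = 0.358.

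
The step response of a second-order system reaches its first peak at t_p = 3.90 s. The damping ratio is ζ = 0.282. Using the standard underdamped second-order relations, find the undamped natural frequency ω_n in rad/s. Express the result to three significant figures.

Peak time t_p = π/ω_d, so ω_d = π/t_p = π/3.90 = 0.806 rad/s.
ω_n = ω_d/√(1−ζ²) = 0.806/√0.920 = 0.840 rad/s.

ω_n ≈ 0.840 rad/s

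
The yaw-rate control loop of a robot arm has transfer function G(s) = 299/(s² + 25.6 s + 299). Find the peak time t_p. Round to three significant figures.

Comparing the denominator to s² + 2ζω_n s + ω_n²: ω_n = √299 = 17.3 rad/s, and 2ζω_n = 25.6 so ζ = 25.6/(2·17.3) = 0.740.
ω_d = 17.3·√(1 − 0.740²) = 11.6 rad/s. Then t_p = π/ω_d = 0.270 s.

t_p ≈ 0.270 s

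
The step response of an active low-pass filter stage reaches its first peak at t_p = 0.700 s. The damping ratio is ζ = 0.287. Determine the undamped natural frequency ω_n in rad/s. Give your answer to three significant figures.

Peak time t_p = π/ω_d, so ω_d = π/t_p = π/0.700 = 4.49 rad/s.
ω_n = ω_d/√(1−ζ²) = 4.49/√0.918 = 4.69 rad/s.

ω_n ≈ 4.69 rad/s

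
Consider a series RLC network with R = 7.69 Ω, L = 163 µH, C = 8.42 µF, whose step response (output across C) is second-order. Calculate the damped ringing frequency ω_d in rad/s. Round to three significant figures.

ω_d ≈ 13100 rad/s

For a series RLC circuit (capacitor voltage as output), ω_n = 1/√(LC) = 1/√(163 µH · 8.42 µF) = 27000 rad/s.
ζ = (R/2)·√(C/L) = (7.69/2)·√(8.42 µF/163 µH) = 0.874.
ω_d = ω_n√(1−ζ²) = 13100 rad/s.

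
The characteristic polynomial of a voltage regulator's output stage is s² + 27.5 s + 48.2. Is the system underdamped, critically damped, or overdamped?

overdamped

a² − 4b = 560 > 0 (two distinct real roots); the system is overdamped.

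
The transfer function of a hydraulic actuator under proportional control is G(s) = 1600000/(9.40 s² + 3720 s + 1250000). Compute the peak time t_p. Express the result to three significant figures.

Dividing through by 9.40: denominator becomes s² + 395.7 s + 133000.
So ω_n = √133000 = 365 rad/s and ζ = 395.7/(2·365) = 0.543.
ω_d = ω_n√(1−ζ²) = 306 rad/s. t_p = π/ω_d = 0.0103 s.

t_p ≈ 0.0103 s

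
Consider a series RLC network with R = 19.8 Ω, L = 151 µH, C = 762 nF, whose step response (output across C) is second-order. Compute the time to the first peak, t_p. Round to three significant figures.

For a series RLC circuit (capacitor voltage as output), ω_n = 1/√(LC) = 1/√(151 µH · 762 nF) = 93200 rad/s.
ζ = (R/2)·√(C/L) = (19.8/2)·√(762 nF/151 µH) = 0.703.
ω_d = 93200·√(1 − 0.703²) = 66300 rad/s. t_p = π/ω_d = 0.0000474 s.

t_p ≈ 0.0000474 s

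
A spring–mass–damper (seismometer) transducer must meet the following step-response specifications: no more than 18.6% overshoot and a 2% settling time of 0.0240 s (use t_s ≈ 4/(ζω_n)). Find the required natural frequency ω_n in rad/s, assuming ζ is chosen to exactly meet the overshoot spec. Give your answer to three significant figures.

ω_n ≈ 353 rad/s

Inverting the overshoot relation: ζ = |ln 0.186|/√(π² + ln²0.186) = 0.472.
From t_s ≈ 4/(ζω_n): ω_n = 4/(ζ·t_s) = 4/(0.472·0.0240) = 353 rad/s.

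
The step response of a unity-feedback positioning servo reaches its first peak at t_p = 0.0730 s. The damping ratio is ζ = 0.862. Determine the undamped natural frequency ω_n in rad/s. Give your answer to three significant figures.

ω_n ≈ 84.9 rad/s

Peak time t_p = π/ω_d, so ω_d = π/t_p = π/0.0730 = 43.0 rad/s.
ω_n = ω_d/√(1−ζ²) = 43.0/√0.257 = 84.9 rad/s.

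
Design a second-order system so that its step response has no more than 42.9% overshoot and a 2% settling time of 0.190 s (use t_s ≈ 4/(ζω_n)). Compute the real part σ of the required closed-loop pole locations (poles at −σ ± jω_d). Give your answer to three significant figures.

σ ≈ 21.1

The settling-time spec alone fixes σ = ζω_n = 4/t_s = 4/0.190 = 21.1.
(Overshoot then fixes ζ = 0.260 and hence ω_d = σ·√(1−ζ²)/ζ = 78.2 rad/s.)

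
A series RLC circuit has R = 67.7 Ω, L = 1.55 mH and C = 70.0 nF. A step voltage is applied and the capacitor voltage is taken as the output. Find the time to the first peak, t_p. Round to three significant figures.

For a series RLC circuit (capacitor voltage as output), ω_n = 1/√(LC) = 1/√(1.55 mH · 70.0 nF) = 96000 rad/s.
ζ = (R/2)·√(C/L) = (67.7/2)·√(70.0 nF/1.55 mH) = 0.227.
ω_d = 96000·√(1 − 0.227²) = 93500 rad/s. t_p = π/ω_d = 0.0000336 s.

t_p ≈ 0.0000336 s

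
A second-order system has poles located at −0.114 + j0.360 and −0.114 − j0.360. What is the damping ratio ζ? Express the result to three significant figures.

|pole| = ω_n = √(0.114² + 0.360²) = 0.378 rad/s; ζ = cos θ = σ/ω_n = 0.302.

ζ ≈ 0.302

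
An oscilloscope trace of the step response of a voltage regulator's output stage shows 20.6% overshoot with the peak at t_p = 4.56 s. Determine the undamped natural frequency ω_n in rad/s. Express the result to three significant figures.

From the overshoot, ζ = −ln(OS)/√(π²+ln²(OS)) = 0.449.
t_p = π/ω_d ⇒ ω_d = 0.689 rad/s; then ω_n = ω_d/√(1−ζ²) = 0.771 rad/s.

ω_n ≈ 0.771 rad/s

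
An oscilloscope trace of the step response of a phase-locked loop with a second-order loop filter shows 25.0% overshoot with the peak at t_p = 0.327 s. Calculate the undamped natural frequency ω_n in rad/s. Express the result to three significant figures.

From the overshoot, ζ = −ln(OS)/√(π²+ln²(OS)) = 0.404.
From t_p = π/ω_d, ω_d = π/0.327 = 9.61 rad/s, so ω_n = ω_d/√(1−ζ²) = 10.5 rad/s.

ω_n ≈ 10.5 rad/s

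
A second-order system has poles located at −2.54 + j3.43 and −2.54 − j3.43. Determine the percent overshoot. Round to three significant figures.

%OS ≈ 9.76%

The poles are at −σ ± jω_d with σ = 2.54 and ω_d = 3.43, so ω_n = √(σ²+ω_d²) = 4.27 rad/s and ζ = σ/ω_n = 0.595.
%OS = 100 e^{−πζ/√(1−ζ²)} with ζ = 0.595 gives 9.76%.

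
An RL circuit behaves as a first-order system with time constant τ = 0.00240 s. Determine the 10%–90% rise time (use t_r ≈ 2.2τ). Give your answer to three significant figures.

t_r ≈ 0.00528 s

t_r ≈ 2.2τ = 0.00528 s.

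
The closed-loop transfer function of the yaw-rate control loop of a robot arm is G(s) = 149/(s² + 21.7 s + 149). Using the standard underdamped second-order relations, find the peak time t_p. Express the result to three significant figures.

t_p ≈ 0.562 s

Matching coefficients with s² + 2ζω_n s + ω_n² gives ω_n² = 149 ⇒ ω_n = 12.2 rad/s, and ζ = 21.7/(2ω_n) = 0.889.
The damped frequency ω_d = ω_n√(1−ζ²) = 5.59 rad/s. Then t_p = π/ω_d = 0.562 s.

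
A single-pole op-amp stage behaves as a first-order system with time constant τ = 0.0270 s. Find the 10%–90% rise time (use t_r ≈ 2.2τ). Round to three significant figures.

t_r ≈ 2.2τ = 0.0594 s.

t_r ≈ 0.0594 s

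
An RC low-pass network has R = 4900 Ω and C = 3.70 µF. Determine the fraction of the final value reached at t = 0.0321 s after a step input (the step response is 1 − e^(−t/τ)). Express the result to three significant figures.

τ = RC = 4900 × 3.70 µF = 0.0181 s.
y(t)/y_∞ = 1 − e^(−t/τ) = 1 − e^(−0.0321/0.0181) = 1 − e^(−1.77) = 0.830.

y/y_∞ ≈ 0.830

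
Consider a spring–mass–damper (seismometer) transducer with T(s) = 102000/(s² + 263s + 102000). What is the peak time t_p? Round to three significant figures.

Matching coefficients with s² + 2ζω_n s + ω_n² gives ω_n² = 102000 ⇒ ω_n = 319 rad/s, and ζ = 263/(2ω_n) = 0.412.
ω_d = ω_n√(1−ζ²) = 291 rad/s. Then t_p = π/ω_d = 0.0108 s.

t_p ≈ 0.0108 s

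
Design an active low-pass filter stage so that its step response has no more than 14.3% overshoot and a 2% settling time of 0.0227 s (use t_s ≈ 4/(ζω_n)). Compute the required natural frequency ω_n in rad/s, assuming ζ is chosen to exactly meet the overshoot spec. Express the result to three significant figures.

ω_n ≈ 335 rad/s

ζ = −ln(OS)/√(π² + (ln OS)²). With OS = 0.143, ln OS = −1.945 and ζ = 1.945/3.695 = 0.526.
Then ω_n = 4/(ζ t_s) = 4/(0.526 × 0.0227) = 335 rad/s.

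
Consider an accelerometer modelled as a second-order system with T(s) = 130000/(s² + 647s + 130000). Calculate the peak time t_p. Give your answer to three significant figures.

t_p ≈ 0.0197 s

Comparing the denominator to s² + 2ζω_n s + ω_n²: ω_n = √130000 = 361 rad/s, and 2ζω_n = 647 so ζ = 647/(2·361) = 0.897.
The damped frequency ω_d = ω_n√(1−ζ²) = 159 rad/s. Then t_p = π/ω_d = 0.0197 s.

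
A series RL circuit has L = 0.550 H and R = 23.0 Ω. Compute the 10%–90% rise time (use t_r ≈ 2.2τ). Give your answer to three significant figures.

τ = L/R = 0.550/23.0 = 0.0239 s.
t_r ≈ 2.2τ = 0.0526 s.

t_r ≈ 0.0526 s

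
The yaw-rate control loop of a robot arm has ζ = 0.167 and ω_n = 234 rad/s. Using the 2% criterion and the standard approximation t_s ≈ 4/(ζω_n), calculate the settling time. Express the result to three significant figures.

t_s ≈ 4/(ζω_n) = 4/(0.167 × 234) = 0.102 s.

t_s ≈ 0.102 s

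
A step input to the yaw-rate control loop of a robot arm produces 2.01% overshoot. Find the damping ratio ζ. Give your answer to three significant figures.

ζ ≈ 0.779

ζ = −ln(OS)/√(π² + (ln OS)²). With OS = 0.0201, ln OS = −3.907 and ζ = 3.907/5.013 = 0.779.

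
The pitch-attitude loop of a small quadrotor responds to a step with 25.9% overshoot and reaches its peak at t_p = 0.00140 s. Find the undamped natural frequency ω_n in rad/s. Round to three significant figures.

From the overshoot, ζ = −ln(OS)/√(π²+ln²(OS)) = 0.395.
From t_p = π/ω_d, ω_d = π/0.00140 = 2240 rad/s, so ω_n = ω_d/√(1−ζ²) = 2440 rad/s.

ω_n ≈ 2440 rad/s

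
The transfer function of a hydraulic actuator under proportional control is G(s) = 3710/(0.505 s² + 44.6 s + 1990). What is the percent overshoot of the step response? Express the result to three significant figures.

Dividing through by 0.505: denominator becomes s² + 88.32 s + 3941.
So ω_n = √3941 = 62.8 rad/s and ζ = 88.32/(2·62.8) = 0.703.
%OS = 100·exp(−πζ/√(1−ζ²)) = 4.46%.

%OS ≈ 4.46%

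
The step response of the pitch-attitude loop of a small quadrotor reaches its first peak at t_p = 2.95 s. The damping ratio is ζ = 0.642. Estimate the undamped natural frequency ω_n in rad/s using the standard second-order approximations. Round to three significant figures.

ω_n ≈ 1.39 rad/s

Peak time t_p = π/ω_d, so ω_d = π/t_p = π/2.95 = 1.06 rad/s.
ω_n = ω_d/√(1−ζ²) = 1.06/√0.588 = 1.39 rad/s.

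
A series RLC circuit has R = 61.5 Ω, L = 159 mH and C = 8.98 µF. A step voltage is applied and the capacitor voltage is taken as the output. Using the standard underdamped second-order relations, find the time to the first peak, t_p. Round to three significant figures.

t_p ≈ 0.00386 s

For a series RLC circuit (capacitor voltage as output), ω_n = 1/√(LC) = 1/√(159 mH · 8.98 µF) = 837 rad/s.
ζ = (R/2)·√(C/L) = (61.5/2)·√(8.98 µF/159 mH) = 0.231.
The damped frequency ω_d = ω_n√(1−ζ²) = 814 rad/s. t_p = π/ω_d = 0.00386 s.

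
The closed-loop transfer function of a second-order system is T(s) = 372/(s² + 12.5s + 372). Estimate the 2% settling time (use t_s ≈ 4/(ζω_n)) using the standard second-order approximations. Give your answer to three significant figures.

ω_n = √372 = 19.3 rad/s; ζ = 12.5/(2·19.3) = 0.324.
t_s ≈ 4/(ζω_n) = 4/(0.324·19.3) = 0.640 s.

t_s ≈ 0.640 s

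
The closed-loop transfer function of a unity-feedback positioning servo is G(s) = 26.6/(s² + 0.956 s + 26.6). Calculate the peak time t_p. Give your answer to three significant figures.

t_p ≈ 0.612 s

Comparing the denominator to s² + 2ζω_n s + ω_n²: ω_n = √26.6 = 5.16 rad/s, and 2ζω_n = 0.956 so ζ = 0.956/(2·5.16) = 0.0927.
ω_d = ω_n√(1−ζ²) = 5.14 rad/s. Then t_p = π/ω_d = 0.612 s.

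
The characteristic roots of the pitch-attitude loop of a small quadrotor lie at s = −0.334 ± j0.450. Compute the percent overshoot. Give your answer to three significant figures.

With σ = 0.334, ω_d = 0.450: ω_n = √(σ²+ω_d²) = 0.560 rad/s, ζ = σ/ω_n = 0.596.
%OS = 100 e^{−πζ/√(1−ζ²)} with ζ = 0.596 gives 9.71%.

%OS ≈ 9.71%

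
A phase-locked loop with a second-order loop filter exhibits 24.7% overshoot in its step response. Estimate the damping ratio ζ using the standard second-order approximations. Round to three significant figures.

ζ ≈ 0.407

From %OS = 100·exp(−πζ/√(1−ζ²)), invert to get ζ = −ln(OS)/√(π² + ln²(OS)) with OS = 0.247.
−ln 0.247 = 1.398, so ζ = 1.398/√(π² + 1.955) = 0.407.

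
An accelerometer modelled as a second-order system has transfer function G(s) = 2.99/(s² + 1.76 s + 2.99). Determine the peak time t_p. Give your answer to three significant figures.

t_p ≈ 2.11 s

Comparing the denominator to s² + 2ζω_n s + ω_n²: ω_n = √2.99 = 1.73 rad/s, and 2ζω_n = 1.76 so ζ = 1.76/(2·1.73) = 0.509.
The damped frequency ω_d = ω_n√(1−ζ²) = 1.49 rad/s. Then t_p = π/ω_d = 2.11 s.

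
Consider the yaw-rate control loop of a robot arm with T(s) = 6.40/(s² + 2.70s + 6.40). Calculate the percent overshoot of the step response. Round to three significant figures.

ω_n = √6.40 = 2.53 rad/s; ζ = 2.70/(2·2.53) = 0.534.
Overshoot: exp(−π·0.534/√(1−0.534²)) = 0.138, i.e. 13.8%.

%OS ≈ 13.8%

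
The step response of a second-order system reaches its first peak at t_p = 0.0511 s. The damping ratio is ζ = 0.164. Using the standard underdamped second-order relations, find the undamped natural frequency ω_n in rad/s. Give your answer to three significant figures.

ω_n ≈ 62.3 rad/s

Peak time t_p = π/ω_d, so ω_d = π/t_p = π/0.0511 = 61.5 rad/s.
ω_n = ω_d/√(1−ζ²) = 61.5/√0.973 = 62.3 rad/s.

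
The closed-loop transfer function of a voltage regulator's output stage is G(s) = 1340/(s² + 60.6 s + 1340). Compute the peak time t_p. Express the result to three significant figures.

Comparing the denominator to s² + 2ζω_n s + ω_n²: ω_n = √1340 = 36.6 rad/s, and 2ζω_n = 60.6 so ζ = 60.6/(2·36.6) = 0.828.
ω_d = ω_n√(1−ζ²) = 20.5 rad/s. Then t_p = π/ω_d = 0.153 s.

t_p ≈ 0.153 s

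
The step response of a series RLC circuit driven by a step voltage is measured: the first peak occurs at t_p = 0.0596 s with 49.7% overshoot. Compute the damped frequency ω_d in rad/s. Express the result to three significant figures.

t_p = π/ω_d, so ω_d = π/0.0596 = 52.7 rad/s.

ω_d ≈ 52.7 rad/s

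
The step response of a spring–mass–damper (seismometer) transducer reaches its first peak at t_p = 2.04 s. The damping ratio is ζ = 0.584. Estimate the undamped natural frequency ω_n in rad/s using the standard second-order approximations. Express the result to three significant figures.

Peak time t_p = π/ω_d, so ω_d = π/t_p = π/2.04 = 1.54 rad/s.
ω_n = ω_d/√(1−ζ²) = 1.54/√0.659 = 1.90 rad/s.

ω_n ≈ 1.90 rad/s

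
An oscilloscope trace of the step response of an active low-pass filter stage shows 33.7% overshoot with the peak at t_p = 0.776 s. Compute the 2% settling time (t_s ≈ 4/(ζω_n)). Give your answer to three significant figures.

From the overshoot, ζ = −ln(OS)/√(π²+ln²(OS)) = 0.327.
From t_p = π/ω_d, ω_d = π/0.776 = 4.05 rad/s, so ω_n = ω_d/√(1−ζ²) = 4.28 rad/s.
t_s ≈ 4/(ζω_n) = 4/(0.327·4.28) = 2.85 s.

t_s ≈ 2.85 s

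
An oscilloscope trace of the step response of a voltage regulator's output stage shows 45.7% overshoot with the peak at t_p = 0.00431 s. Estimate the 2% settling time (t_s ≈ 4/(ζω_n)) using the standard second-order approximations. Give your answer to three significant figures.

From the overshoot, ζ = −ln(OS)/√(π²+ln²(OS)) = 0.242.
t_p = π/ω_d ⇒ ω_d = 729 rad/s; then ω_n = ω_d/√(1−ζ²) = 751 rad/s.
t_s ≈ 4/(ζω_n) = 4/(0.242·751) = 0.0220 s.

t_s ≈ 0.0220 s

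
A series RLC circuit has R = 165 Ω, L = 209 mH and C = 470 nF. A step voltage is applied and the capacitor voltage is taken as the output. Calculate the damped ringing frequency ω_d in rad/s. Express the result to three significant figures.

For a series RLC circuit (capacitor voltage as output), ω_n = 1/√(LC) = 1/√(209 mH · 470 nF) = 3190 rad/s.
ζ = (R/2)·√(C/L) = (165/2)·√(470 nF/209 mH) = 0.124.
ω_d = ω_n√(1−ζ²) = 3170 rad/s.

ω_d ≈ 3170 rad/s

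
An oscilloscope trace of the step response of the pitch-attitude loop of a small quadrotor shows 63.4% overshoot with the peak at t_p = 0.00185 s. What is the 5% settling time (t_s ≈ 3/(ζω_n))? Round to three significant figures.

t_s ≈ 0.0122 s

ζ from %OS: ζ = |ln 0.634|/√(π²+ln²0.634) = 0.144.
From t_p = π/ω_d, ω_d = π/0.00185 = 1700 rad/s, so ω_n = ω_d/√(1−ζ²) = 1720 rad/s.
t_s ≈ 3/(ζω_n) = 3/(0.144·1720) = 0.0122 s.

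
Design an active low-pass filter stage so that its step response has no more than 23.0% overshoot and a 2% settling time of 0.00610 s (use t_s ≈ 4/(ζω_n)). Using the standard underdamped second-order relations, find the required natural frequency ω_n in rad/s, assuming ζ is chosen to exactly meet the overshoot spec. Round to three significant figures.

From %OS = 100·exp(−πζ/√(1−ζ²)), invert to get ζ = −ln(OS)/√(π² + ln²(OS)) with OS = 0.230.
−ln 0.230 = 1.470, so ζ = 1.470/√(π² + 2.160) = 0.424.
From t_s ≈ 4/(ζω_n): ω_n = 4/(ζ·t_s) = 4/(0.424·0.00610) = 1550 rad/s.

ω_n ≈ 1550 rad/s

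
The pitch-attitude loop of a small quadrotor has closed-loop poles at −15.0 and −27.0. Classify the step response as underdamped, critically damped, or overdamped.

Since the poles are distinct, negative and real, the response is overdamped.

overdamped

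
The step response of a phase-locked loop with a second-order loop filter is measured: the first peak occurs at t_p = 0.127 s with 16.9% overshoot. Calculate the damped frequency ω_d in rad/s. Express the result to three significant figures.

ω_d ≈ 24.7 rad/s

t_p = π/ω_d, so ω_d = π/0.127 = 24.7 rad/s.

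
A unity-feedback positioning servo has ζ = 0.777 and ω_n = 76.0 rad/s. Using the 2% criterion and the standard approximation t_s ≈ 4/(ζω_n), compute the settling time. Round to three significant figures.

t_s ≈ 4/(ζω_n) = 4/(0.777 × 76.0) = 0.0677 s.

t_s ≈ 0.0677 s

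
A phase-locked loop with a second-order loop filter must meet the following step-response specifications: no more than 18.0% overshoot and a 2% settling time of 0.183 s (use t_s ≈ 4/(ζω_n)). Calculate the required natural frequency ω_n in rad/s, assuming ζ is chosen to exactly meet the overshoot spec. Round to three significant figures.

From %OS = 100·exp(−πζ/√(1−ζ²)), invert to get ζ = −ln(OS)/√(π² + ln²(OS)) with OS = 0.180.
−ln 0.180 = 1.715, so ζ = 1.715/√(π² + 2.941) = 0.479.
Then ω_n = 4/(ζ t_s) = 4/(0.479 × 0.183) = 45.6 rad/s.

ω_n ≈ 45.6 rad/s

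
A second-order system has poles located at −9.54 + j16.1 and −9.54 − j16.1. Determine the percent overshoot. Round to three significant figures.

%OS ≈ 15.5%

With σ = 9.54, ω_d = 16.1: ω_n = √(σ²+ω_d²) = 18.7 rad/s, ζ = σ/ω_n = 0.510.
Overshoot: exp(−π·0.510/√(1−0.510²)) = 0.155, i.e. 15.5%.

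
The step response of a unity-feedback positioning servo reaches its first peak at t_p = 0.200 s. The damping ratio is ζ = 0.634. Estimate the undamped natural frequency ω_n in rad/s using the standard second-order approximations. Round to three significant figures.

Peak time t_p = π/ω_d, so ω_d = π/t_p = π/0.200 = 15.7 rad/s.
ω_n = ω_d/√(1−ζ²) = 15.7/√0.598 = 20.3 rad/s.

ω_n ≈ 20.3 rad/s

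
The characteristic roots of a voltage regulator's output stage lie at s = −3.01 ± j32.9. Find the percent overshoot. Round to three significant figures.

The poles are at −σ ± jω_d with σ = 3.01 and ω_d = 32.9, so ω_n = √(σ²+ω_d²) = 33.0 rad/s and ζ = σ/ω_n = 0.0911.
%OS = 100·exp(−πζ/√(1−ζ²)) = 75.0%.

%OS ≈ 75.0%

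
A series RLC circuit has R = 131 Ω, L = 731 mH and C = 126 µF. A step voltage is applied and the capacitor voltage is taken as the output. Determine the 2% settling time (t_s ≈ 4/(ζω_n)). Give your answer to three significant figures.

t_s ≈ 0.0446 s

For a series RLC circuit (capacitor voltage as output), ω_n = 1/√(LC) = 1/√(731 mH · 126 µF) = 104 rad/s.
ζ = (R/2)·√(C/L) = (131/2)·√(126 µF/731 mH) = 0.860.
t_s ≈ 4/(ζω_n) = 0.0446 s.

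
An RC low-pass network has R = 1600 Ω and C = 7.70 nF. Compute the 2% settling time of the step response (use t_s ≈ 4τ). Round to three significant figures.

t_s ≈ 0.0000493 s

τ = RC = 1600 × 7.70 nF = 0.0000123 s.
t_s ≈ 4τ = 0.0000493 s.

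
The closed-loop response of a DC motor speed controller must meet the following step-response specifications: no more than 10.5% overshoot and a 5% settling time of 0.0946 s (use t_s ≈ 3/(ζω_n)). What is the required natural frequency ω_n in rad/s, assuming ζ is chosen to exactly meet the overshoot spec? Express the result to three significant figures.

From %OS = 100·exp(−πζ/√(1−ζ²)), invert to get ζ = −ln(OS)/√(π² + ln²(OS)) with OS = 0.105.
−ln 0.105 = 2.254, so ζ = 2.254/√(π² + 5.080) = 0.583.
From t_s ≈ 3/(ζω_n): ω_n = 3/(ζ·t_s) = 3/(0.583·0.0946) = 54.4 rad/s.

ω_n ≈ 54.4 rad/s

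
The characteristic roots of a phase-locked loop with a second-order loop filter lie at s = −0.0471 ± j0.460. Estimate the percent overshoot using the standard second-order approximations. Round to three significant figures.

%OS ≈ 72.5%

With σ = 0.0471, ω_d = 0.460: ω_n = √(σ²+ω_d²) = 0.462 rad/s, ζ = σ/ω_n = 0.102.
%OS = 100·exp(−πζ/√(1−ζ²)) = 72.5%.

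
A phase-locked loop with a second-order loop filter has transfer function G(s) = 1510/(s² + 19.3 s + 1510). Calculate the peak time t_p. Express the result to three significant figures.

t_p ≈ 0.0835 s

Matching coefficients with s² + 2ζω_n s + ω_n² gives ω_n² = 1510 ⇒ ω_n = 38.9 rad/s, and ζ = 19.3/(2ω_n) = 0.248.
ω_d = ω_n√(1−ζ²) = 37.6 rad/s. Then t_p = π/ω_d = 0.0835 s.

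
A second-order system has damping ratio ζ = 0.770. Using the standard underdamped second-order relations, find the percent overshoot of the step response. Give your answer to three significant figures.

For an underdamped second-order system, %OS = 100·exp(−πζ/√(1−ζ²)).
πζ/√(1−ζ²) = π·0.770/√(1−0.593) = 3.791, so %OS = 100·e^(−3.791) = 2.26%.

%OS ≈ 2.26%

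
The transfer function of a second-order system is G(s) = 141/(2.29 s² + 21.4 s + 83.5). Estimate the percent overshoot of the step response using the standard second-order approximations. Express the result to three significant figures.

%OS ≈ 2.15%

Dividing through by 2.29: denominator becomes s² + 9.345 s + 36.46.
So ω_n = √36.46 = 6.04 rad/s and ζ = 9.345/(2·6.04) = 0.774.
Overshoot: exp(−π·0.774/√(1−0.774²)) = 0.0215, i.e. 2.15%.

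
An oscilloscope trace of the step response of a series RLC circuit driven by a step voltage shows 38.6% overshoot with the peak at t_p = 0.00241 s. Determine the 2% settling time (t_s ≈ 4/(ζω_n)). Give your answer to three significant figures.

t_s ≈ 0.0101 s

The overshoot fixes ζ = −ln(OS)/√(π²+ln²(OS)) = 0.290.
t_p = π/ω_d ⇒ ω_d = 1300 rad/s; then ω_n = ω_d/√(1−ζ²) = 1360 rad/s.
t_s ≈ 4/(ζω_n) = 4/(0.290·1360) = 0.0101 s.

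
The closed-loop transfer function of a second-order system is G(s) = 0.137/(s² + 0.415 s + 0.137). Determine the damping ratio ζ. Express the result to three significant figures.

ζ ≈ 0.561

ω_n = √0.137 = 0.370 rad/s; ζ = 0.415/(2·0.370) = 0.561.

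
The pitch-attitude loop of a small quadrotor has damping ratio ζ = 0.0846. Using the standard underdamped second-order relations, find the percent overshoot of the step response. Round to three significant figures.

%OS ≈ 76.6%

For an underdamped second-order system, %OS = 100·exp(−πζ/√(1−ζ²)).
πζ/√(1−ζ²) = π·0.0846/√(1−0.00716) = 0.2667, so %OS = 100·e^(−0.2667) = 76.6%.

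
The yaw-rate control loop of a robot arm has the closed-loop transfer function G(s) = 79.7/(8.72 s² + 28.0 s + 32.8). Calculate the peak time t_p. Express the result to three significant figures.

Dividing through by 8.72: denominator becomes s² + 3.211 s + 3.761.
So ω_n = √3.761 = 1.94 rad/s and ζ = 3.211/(2·1.94) = 0.828.
ω_d = ω_n√(1−ζ²) = 1.09 rad/s. t_p = π/ω_d = 2.89 s.

t_p ≈ 2.89 s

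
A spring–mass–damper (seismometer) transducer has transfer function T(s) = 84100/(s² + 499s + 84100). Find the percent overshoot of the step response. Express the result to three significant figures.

Comparing the denominator to s² + 2ζω_n s + ω_n²: ω_n = √84100 = 290 rad/s, and 2ζω_n = 499 so ζ = 499/(2·290) = 0.860.
%OS = 100·exp(−πζ/√(1−ζ²)) = 0.498%.

%OS ≈ 0.498%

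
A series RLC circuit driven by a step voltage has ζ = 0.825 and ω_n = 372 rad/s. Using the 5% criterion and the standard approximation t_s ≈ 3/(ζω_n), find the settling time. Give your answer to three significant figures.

t_s ≈ 3/(ζω_n) = 3/(0.825 × 372) = 0.00978 s.

t_s ≈ 0.00978 s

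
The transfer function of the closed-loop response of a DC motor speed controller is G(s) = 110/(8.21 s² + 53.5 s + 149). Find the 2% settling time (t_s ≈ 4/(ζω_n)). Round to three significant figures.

t_s ≈ 1.23 s

Dividing through by 8.21: denominator becomes s² + 6.516 s + 18.15.
So ω_n = √18.15 = 4.26 rad/s and ζ = 6.516/(2·4.26) = 0.765.
t_s ≈ 4/(ζω_n) = 1.23 s.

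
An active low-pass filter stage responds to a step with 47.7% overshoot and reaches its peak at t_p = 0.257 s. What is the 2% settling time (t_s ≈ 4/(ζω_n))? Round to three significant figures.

t_s ≈ 1.39 s

ζ from %OS: ζ = |ln 0.477|/√(π²+ln²0.477) = 0.229.
From t_p = π/ω_d, ω_d = π/0.257 = 12.2 rad/s, so ω_n = ω_d/√(1−ζ²) = 12.6 rad/s.
t_s ≈ 4/(ζω_n) = 4/(0.229·12.6) = 1.39 s.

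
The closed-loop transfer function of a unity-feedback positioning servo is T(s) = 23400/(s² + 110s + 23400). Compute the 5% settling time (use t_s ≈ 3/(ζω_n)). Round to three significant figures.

t_s ≈ 0.0545 s

ω_n = √23400 = 153 rad/s; ζ = 110/(2·153) = 0.360.
t_s ≈ 3/(ζω_n) = 3/(0.360·153) = 0.0545 s.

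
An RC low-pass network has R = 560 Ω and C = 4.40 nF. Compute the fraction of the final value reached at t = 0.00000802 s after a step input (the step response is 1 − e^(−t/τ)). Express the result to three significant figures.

y/y_∞ ≈ 0.961

τ = RC = 560 × 4.40 nF = 0.00000246 s.
y(t)/y_∞ = 1 − e^(−t/τ) = 1 − e^(−0.00000802/0.00000246) = 1 − e^(−3.25) = 0.961.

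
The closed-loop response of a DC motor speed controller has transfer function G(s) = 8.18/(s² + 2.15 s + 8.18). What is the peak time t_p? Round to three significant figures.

t_p ≈ 1.19 s

ω_n = √8.18 = 2.86 rad/s; ζ = 2.15/(2·2.86) = 0.376.
ω_d = 2.86·√(1 − 0.376²) = 2.65 rad/s. Then t_p = π/ω_d = 1.19 s.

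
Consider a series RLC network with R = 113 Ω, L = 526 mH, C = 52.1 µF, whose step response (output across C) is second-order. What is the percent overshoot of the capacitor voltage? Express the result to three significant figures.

%OS ≈ 11.8%

For a series RLC circuit (capacitor voltage as output), ω_n = 1/√(LC) = 1/√(526 mH · 52.1 µF) = 191 rad/s.
ζ = (R/2)·√(C/L) = (113/2)·√(52.1 µF/526 mH) = 0.562.
%OS = 100·exp(−πζ/√(1−ζ²)) = 11.8%.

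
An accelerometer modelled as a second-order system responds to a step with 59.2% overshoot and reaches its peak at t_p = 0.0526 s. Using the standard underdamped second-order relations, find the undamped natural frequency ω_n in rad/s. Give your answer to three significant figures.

ω_n ≈ 60.6 rad/s

From the overshoot, ζ = −ln(OS)/√(π²+ln²(OS)) = 0.165.
From t_p = π/ω_d, ω_d = π/0.0526 = 59.7 rad/s, so ω_n = ω_d/√(1−ζ²) = 60.6 rad/s.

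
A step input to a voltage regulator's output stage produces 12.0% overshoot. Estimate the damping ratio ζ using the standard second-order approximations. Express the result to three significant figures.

ζ ≈ 0.559

From %OS = 100·exp(−πζ/√(1−ζ²)), invert to get ζ = −ln(OS)/√(π² + ln²(OS)) with OS = 0.120.
−ln 0.120 = 2.120, so ζ = 2.120/√(π² + 4.496) = 0.559.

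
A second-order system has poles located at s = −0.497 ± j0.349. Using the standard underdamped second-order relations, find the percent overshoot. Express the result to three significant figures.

The poles are at −σ ± jω_d with σ = 0.497 and ω_d = 0.349, so ω_n = √(σ²+ω_d²) = 0.607 rad/s and ζ = σ/ω_n = 0.818.
Overshoot: exp(−π·0.818/√(1−0.818²)) = 0.0114, i.e. 1.14%.

%OS ≈ 1.14%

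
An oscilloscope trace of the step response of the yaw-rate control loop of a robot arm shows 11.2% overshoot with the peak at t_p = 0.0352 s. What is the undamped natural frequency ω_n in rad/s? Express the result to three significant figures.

ζ from %OS: ζ = |ln 0.112|/√(π²+ln²0.112) = 0.572.
t_p = π/ω_d ⇒ ω_d = 89.2 rad/s; then ω_n = ω_d/√(1−ζ²) = 109 rad/s.

ω_n ≈ 109 rad/s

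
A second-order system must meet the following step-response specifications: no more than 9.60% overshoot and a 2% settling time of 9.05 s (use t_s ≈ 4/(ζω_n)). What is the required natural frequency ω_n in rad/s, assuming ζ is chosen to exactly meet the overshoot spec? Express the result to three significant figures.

ζ = −ln(OS)/√(π² + (ln OS)²). With OS = 0.0960, ln OS = −2.343 and ζ = 2.343/3.919 = 0.598.
Then ω_n = 4/(ζ t_s) = 4/(0.598 × 9.05) = 0.739 rad/s.

ω_n ≈ 0.739 rad/s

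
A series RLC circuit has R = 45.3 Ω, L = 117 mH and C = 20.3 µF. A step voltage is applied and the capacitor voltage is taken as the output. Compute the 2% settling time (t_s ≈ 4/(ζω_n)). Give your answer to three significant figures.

For a series RLC circuit (capacitor voltage as output), ω_n = 1/√(LC) = 1/√(117 mH · 20.3 µF) = 649 rad/s.
ζ = (R/2)·√(C/L) = (45.3/2)·√(20.3 µF/117 mH) = 0.298.
t_s ≈ 4/(ζω_n) = 0.0207 s.

t_s ≈ 0.0207 s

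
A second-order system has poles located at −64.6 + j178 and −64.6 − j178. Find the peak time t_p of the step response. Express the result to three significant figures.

t_p ≈ 0.0176 s

t_p = π/ω_d with ω_d = 178 (the imaginary part), so t_p = 0.0176 s.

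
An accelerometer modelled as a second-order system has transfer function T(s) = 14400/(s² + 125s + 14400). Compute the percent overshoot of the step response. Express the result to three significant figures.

ω_n = √14400 = 120 rad/s; ζ = 125/(2·120) = 0.521.
%OS = 100 e^{−πζ/√(1−ζ²)} with ζ = 0.521 gives 14.7%.

%OS ≈ 14.7%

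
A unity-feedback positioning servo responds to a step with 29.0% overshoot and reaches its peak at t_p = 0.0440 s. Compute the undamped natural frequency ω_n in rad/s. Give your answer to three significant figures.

ζ from %OS: ζ = |ln 0.290|/√(π²+ln²0.290) = 0.367.
From t_p = π/ω_d, ω_d = π/0.0440 = 71.4 rad/s, so ω_n = ω_d/√(1−ζ²) = 76.7 rad/s.

ω_n ≈ 76.7 rad/s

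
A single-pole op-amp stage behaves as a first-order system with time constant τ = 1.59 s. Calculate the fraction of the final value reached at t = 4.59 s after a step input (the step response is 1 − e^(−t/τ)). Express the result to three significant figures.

y/y_∞ ≈ 0.944

y(t)/y_∞ = 1 − e^(−t/τ) = 1 − e^(−4.59/1.59) = 1 − e^(−2.89) = 0.944.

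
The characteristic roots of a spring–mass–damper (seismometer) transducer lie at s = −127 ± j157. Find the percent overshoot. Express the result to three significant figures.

The poles are at −σ ± jω_d with σ = 127 and ω_d = 157, so ω_n = √(σ²+ω_d²) = 202 rad/s and ζ = σ/ω_n = 0.629.
%OS = 100·exp(−πζ/√(1−ζ²)) = 7.88%.

%OS ≈ 7.88%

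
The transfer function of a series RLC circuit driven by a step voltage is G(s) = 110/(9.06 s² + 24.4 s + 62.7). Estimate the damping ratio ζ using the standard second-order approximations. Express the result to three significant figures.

ζ ≈ 0.512

Dividing through by 9.06: denominator becomes s² + 2.693 s + 6.921.
So ω_n = √6.921 = 2.63 rad/s and ζ = 2.693/(2·2.63) = 0.512.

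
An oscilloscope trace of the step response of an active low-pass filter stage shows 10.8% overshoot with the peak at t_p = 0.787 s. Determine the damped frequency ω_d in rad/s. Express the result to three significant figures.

ω_d ≈ 3.99 rad/s

t_p = π/ω_d, so ω_d = π/0.787 = 3.99 rad/s.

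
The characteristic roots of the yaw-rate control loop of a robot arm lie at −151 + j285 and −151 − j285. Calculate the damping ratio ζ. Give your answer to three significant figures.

|pole| = ω_n = √(151² + 285²) = 323 rad/s; ζ = cos θ = σ/ω_n = 0.468.

ζ ≈ 0.468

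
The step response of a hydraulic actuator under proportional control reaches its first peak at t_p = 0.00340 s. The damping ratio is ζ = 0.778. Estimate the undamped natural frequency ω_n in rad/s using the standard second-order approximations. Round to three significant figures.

Peak time t_p = π/ω_d, so ω_d = π/t_p = π/0.00340 = 924 rad/s.
ω_n = ω_d/√(1−ζ²) = 924/√0.395 = 1470 rad/s.

ω_n ≈ 1470 rad/s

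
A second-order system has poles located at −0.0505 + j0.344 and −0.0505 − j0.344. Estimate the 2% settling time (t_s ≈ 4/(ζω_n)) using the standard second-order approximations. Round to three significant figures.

t_s ≈ 79.2 s

For poles at −σ ± jω_d, ζω_n = σ = 0.0505, so t_s ≈ 4/σ = 79.2 s.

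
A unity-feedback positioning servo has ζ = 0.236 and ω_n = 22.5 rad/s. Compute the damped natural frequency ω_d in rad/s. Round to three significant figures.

ω_d ≈ 21.9 rad/s

ω_d = ω_n√(1−ζ²) = 22.5·√0.944 = 21.9 rad/s.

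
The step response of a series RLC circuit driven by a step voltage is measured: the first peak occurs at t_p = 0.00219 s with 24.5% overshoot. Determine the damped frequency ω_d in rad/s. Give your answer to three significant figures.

t_p = π/ω_d, so ω_d = π/0.00219 = 1430 rad/s.

ω_d ≈ 1430 rad/s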